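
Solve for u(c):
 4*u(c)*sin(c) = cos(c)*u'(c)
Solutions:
 u(c) = C1/cos(c)^4


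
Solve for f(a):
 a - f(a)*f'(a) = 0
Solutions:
 f(a) = -sqrt(C1 + a^2)
 f(a) = sqrt(C1 + a^2)


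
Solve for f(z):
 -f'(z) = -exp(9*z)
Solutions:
 f(z) = C1 + exp(9*z)/9


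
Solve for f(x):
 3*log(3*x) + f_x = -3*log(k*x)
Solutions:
 f(x) = C1 + 3*x*(-log(k) - log(3) + 2) - 6*x*log(x)


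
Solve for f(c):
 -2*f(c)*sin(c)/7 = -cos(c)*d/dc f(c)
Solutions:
 f(c) = C1/cos(c)^(2/7)


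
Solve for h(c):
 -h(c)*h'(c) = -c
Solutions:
 h(c) = -sqrt(C1 + c^2)
 h(c) = sqrt(C1 + c^2)


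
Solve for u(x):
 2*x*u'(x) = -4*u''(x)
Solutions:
 u(x) = C1 + C2*erf(x/2)


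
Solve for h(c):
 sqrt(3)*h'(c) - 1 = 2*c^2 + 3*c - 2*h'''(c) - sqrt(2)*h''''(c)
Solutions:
 h(c) = C1 + C2*exp(c*(-2*sqrt(2) + 2/(2*sqrt(2) + 27*sqrt(6)/4 + sqrt(-32 + (8*sqrt(2) + 27*sqrt(6))^2/4)/2)^(1/3) + (2*sqrt(2) + 27*sqrt(6)/4 + sqrt(-32 + (8*sqrt(2) + 27*sqrt(6))^2/4)/2)^(1/3))/6)*sin(sqrt(3)*c*(-(2*sqrt(2) + 27*sqrt(6)/4 + sqrt(-32 + (4*sqrt(2) + 27*sqrt(6)/2)^2)/2)^(1/3) + 2/(2*sqrt(2) + 27*sqrt(6)/4 + sqrt(-32 + (4*sqrt(2) + 27*sqrt(6)/2)^2)/2)^(1/3))/6) + C3*exp(c*(-2*sqrt(2) + 2/(2*sqrt(2) + 27*sqrt(6)/4 + sqrt(-32 + (8*sqrt(2) + 27*sqrt(6))^2/4)/2)^(1/3) + (2*sqrt(2) + 27*sqrt(6)/4 + sqrt(-32 + (8*sqrt(2) + 27*sqrt(6))^2/4)/2)^(1/3))/6)*cos(sqrt(3)*c*(-(2*sqrt(2) + 27*sqrt(6)/4 + sqrt(-32 + (4*sqrt(2) + 27*sqrt(6)/2)^2)/2)^(1/3) + 2/(2*sqrt(2) + 27*sqrt(6)/4 + sqrt(-32 + (4*sqrt(2) + 27*sqrt(6)/2)^2)/2)^(1/3))/6) + C4*exp(-c*(2/(2*sqrt(2) + 27*sqrt(6)/4 + sqrt(-32 + (8*sqrt(2) + 27*sqrt(6))^2/4)/2)^(1/3) + sqrt(2) + (2*sqrt(2) + 27*sqrt(6)/4 + sqrt(-32 + (8*sqrt(2) + 27*sqrt(6))^2/4)/2)^(1/3))/3) + 2*sqrt(3)*c^3/9 + sqrt(3)*c^2/2 - 8*c/3 + sqrt(3)*c/3


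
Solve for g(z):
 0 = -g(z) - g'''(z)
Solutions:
 g(z) = C3*exp(-z) + (C1*sin(sqrt(3)*z/2) + C2*cos(sqrt(3)*z/2))*exp(z/2)


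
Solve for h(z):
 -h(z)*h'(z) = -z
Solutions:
 h(z) = -sqrt(C1 + z^2)
 h(z) = sqrt(C1 + z^2)


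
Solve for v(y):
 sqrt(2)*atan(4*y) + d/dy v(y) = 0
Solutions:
 v(y) = C1 - sqrt(2)*(y*atan(4*y) - log(16*y^2 + 1)/8)


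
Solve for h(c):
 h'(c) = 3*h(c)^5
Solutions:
 h(c) = -(-1/(C1 + 12*c))^(1/4)
 h(c) = (-1/(C1 + 12*c))^(1/4)
 h(c) = -I*(-1/(C1 + 12*c))^(1/4)
 h(c) = I*(-1/(C1 + 12*c))^(1/4)


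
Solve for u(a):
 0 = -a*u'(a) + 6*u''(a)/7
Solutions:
 u(a) = C1 + C2*erfi(sqrt(21)*a/6)


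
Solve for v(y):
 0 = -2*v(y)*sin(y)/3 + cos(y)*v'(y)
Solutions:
 v(y) = C1/cos(y)^(2/3)


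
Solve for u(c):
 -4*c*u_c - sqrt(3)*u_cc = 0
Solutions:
 u(c) = C1 + C2*erf(sqrt(2)*3^(3/4)*c/3)


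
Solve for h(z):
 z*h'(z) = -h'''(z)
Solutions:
 h(z) = C1 + Integral(C2*airyai(-z) + C3*airybi(-z), z)


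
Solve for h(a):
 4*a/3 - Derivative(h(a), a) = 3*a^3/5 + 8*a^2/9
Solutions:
 h(a) = C1 - 3*a^4/20 - 8*a^3/27 + 2*a^2/3


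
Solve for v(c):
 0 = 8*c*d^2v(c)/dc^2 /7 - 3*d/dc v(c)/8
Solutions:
 v(c) = C1 + C2*c^(85/64)


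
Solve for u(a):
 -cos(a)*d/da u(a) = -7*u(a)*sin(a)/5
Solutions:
 u(a) = C1/cos(a)^(7/5)


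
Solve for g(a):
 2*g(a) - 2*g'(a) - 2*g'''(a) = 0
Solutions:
 g(a) = C1*exp(-a*(-2*18^(1/3)/(9 + sqrt(93))^(1/3) + 12^(1/3)*(9 + sqrt(93))^(1/3))/12)*sin(2^(1/3)*3^(1/6)*a*(6/(9 + sqrt(93))^(1/3) + 2^(1/3)*3^(2/3)*(9 + sqrt(93))^(1/3))/12) + C2*exp(-a*(-2*18^(1/3)/(9 + sqrt(93))^(1/3) + 12^(1/3)*(9 + sqrt(93))^(1/3))/12)*cos(2^(1/3)*3^(1/6)*a*(6/(9 + sqrt(93))^(1/3) + 2^(1/3)*3^(2/3)*(9 + sqrt(93))^(1/3))/12) + C3*exp(a*(-2*18^(1/3)/(9 + sqrt(93))^(1/3) + 12^(1/3)*(9 + sqrt(93))^(1/3))/6)


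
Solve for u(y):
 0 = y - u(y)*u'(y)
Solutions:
 u(y) = -sqrt(C1 + y^2)
 u(y) = sqrt(C1 + y^2)


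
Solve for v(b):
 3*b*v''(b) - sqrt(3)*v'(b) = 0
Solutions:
 v(b) = C1 + C2*b^(sqrt(3)/3 + 1)


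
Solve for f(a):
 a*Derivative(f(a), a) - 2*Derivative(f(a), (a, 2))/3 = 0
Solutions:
 f(a) = C1 + C2*erfi(sqrt(3)*a/2)


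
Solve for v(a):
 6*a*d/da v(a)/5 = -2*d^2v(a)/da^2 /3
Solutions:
 v(a) = C1 + C2*erf(3*sqrt(10)*a/10)


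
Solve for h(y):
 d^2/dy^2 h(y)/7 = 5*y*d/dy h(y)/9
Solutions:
 h(y) = C1 + C2*erfi(sqrt(70)*y/6)


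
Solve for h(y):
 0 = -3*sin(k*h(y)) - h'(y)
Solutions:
 h(y) = Piecewise((-acos(-exp(2*C1*k)/(exp(2*C1*k) - exp(6*k*y)) - exp(6*k*y)/(exp(2*C1*k) - exp(6*k*y)))/k + 2*pi/k, Ne(k, 0)), (nan, True))
 h(y) = Piecewise((acos(-exp(2*C1*k)/(exp(2*C1*k) - exp(6*k*y)) - exp(6*k*y)/(exp(2*C1*k) - exp(6*k*y)))/k, Ne(k, 0)), (nan, True))


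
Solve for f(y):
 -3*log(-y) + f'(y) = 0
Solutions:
 f(y) = C1 + 3*y*log(-y) - 3*y


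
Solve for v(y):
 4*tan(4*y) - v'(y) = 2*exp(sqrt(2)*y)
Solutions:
 v(y) = C1 - sqrt(2)*exp(sqrt(2)*y) - log(cos(4*y))


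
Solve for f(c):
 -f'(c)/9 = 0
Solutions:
 f(c) = C1


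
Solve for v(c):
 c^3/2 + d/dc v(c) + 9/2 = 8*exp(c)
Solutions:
 v(c) = C1 - c^4/8 - 9*c/2 + 8*exp(c)


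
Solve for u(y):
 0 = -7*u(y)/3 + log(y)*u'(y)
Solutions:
 u(y) = C1*exp(7*li(y)/3)


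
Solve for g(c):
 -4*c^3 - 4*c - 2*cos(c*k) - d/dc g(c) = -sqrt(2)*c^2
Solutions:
 g(c) = C1 - c^4 + sqrt(2)*c^3/3 - 2*c^2 - 2*sin(c*k)/k


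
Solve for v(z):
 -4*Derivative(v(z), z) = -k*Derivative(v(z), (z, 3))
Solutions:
 v(z) = C1 + C2*exp(-2*z*sqrt(1/k)) + C3*exp(2*z*sqrt(1/k))


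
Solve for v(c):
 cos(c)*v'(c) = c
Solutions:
 v(c) = C1 + Integral(c/cos(c), c)


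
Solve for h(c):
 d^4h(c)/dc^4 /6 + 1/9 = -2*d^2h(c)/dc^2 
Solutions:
 h(c) = C1 + C2*c + C3*sin(2*sqrt(3)*c) + C4*cos(2*sqrt(3)*c) - c^2/36


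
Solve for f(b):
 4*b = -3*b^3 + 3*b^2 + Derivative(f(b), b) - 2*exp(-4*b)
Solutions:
 f(b) = C1 + 3*b^4/4 - b^3 + 2*b^2 - exp(-4*b)/2


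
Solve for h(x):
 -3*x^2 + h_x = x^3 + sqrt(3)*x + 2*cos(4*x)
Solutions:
 h(x) = C1 + x^4/4 + x^3 + sqrt(3)*x^2/2 + sin(4*x)/2


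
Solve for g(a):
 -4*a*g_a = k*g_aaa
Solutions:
 g(a) = C1 + Integral(C2*airyai(2^(2/3)*a*(-1/k)^(1/3)) + C3*airybi(2^(2/3)*a*(-1/k)^(1/3)), a)


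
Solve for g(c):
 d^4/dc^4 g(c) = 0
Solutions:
 g(c) = C1 + C2*c + C3*c^2 + C4*c^3


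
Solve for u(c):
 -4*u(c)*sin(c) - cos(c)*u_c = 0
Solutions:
 u(c) = C1*cos(c)^4


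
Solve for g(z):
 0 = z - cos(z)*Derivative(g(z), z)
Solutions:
 g(z) = C1 + Integral(z/cos(z), z)


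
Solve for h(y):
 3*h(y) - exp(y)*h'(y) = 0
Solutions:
 h(y) = C1*exp(-3*exp(-y))


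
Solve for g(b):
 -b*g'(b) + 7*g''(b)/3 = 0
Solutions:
 g(b) = C1 + C2*erfi(sqrt(42)*b/14)


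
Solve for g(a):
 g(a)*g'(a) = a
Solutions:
 g(a) = -sqrt(C1 + a^2)
 g(a) = sqrt(C1 + a^2)


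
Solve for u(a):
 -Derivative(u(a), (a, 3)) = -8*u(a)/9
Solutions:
 u(a) = C3*exp(2*3^(1/3)*a/3) + (C1*sin(3^(5/6)*a/3) + C2*cos(3^(5/6)*a/3))*exp(-3^(1/3)*a/3)


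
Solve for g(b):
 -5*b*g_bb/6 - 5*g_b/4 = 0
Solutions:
 g(b) = C1 + C2/sqrt(b)


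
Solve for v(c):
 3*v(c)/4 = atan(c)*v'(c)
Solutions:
 v(c) = C1*exp(3*Integral(1/atan(c), c)/4)


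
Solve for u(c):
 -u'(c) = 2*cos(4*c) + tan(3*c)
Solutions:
 u(c) = C1 + log(cos(3*c))/3 - sin(4*c)/2


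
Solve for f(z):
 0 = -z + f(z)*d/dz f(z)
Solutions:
 f(z) = -sqrt(C1 + z^2)
 f(z) = sqrt(C1 + z^2)


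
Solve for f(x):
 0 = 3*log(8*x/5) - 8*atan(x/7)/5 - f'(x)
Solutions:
 f(x) = C1 + 3*x*log(x) - 8*x*atan(x/7)/5 - 3*x*log(5) - 3*x + 9*x*log(2) + 28*log(x^2 + 49)/5


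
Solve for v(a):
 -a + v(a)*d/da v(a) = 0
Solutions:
 v(a) = -sqrt(C1 + a^2)
 v(a) = sqrt(C1 + a^2)


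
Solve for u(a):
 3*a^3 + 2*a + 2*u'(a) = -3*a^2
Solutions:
 u(a) = C1 - 3*a^4/8 - a^3/2 - a^2/2


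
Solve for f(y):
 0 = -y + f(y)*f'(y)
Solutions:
 f(y) = -sqrt(C1 + y^2)
 f(y) = sqrt(C1 + y^2)


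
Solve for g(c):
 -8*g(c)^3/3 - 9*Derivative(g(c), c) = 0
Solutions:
 g(c) = -3*sqrt(6)*sqrt(-1/(C1 - 8*c))/2
 g(c) = 3*sqrt(6)*sqrt(-1/(C1 - 8*c))/2


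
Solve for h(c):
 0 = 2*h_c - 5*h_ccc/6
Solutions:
 h(c) = C1 + C2*exp(-2*sqrt(15)*c/5) + C3*exp(2*sqrt(15)*c/5)


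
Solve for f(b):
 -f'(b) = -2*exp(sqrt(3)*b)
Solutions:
 f(b) = C1 + 2*sqrt(3)*exp(sqrt(3)*b)/3


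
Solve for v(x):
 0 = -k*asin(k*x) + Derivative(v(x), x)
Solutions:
 v(x) = C1 + k*Piecewise((x*asin(k*x) + sqrt(-k^2*x^2 + 1)/k, Ne(k, 0)), (0, True))


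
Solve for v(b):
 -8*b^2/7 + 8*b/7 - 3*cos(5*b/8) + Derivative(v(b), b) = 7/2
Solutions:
 v(b) = C1 + 8*b^3/21 - 4*b^2/7 + 7*b/2 + 24*sin(5*b/8)/5


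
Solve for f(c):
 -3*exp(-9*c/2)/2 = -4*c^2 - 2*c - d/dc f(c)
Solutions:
 f(c) = C1 - 4*c^3/3 - c^2 - exp(-9*c/2)/3


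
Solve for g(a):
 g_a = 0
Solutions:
 g(a) = C1


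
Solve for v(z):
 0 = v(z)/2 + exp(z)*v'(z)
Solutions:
 v(z) = C1*exp(exp(-z)/2)


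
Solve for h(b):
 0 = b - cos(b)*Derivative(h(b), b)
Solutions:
 h(b) = C1 + Integral(b/cos(b), b)


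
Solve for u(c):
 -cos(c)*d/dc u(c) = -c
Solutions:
 u(c) = C1 + Integral(c/cos(c), c)


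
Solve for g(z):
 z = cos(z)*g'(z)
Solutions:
 g(z) = C1 + Integral(z/cos(z), z)


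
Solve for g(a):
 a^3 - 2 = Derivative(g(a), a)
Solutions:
 g(a) = C1 + a^4/4 - 2*a


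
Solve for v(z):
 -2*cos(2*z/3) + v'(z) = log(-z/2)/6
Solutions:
 v(z) = C1 + z*log(-z)/6 - z/6 - z*log(2)/6 + 3*sin(2*z/3)


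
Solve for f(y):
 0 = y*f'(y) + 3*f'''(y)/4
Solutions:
 f(y) = C1 + Integral(C2*airyai(-6^(2/3)*y/3) + C3*airybi(-6^(2/3)*y/3), y)


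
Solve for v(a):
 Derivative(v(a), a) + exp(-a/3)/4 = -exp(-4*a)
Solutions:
 v(a) = C1 + exp(-4*a)/4 + 3*exp(-a/3)/4


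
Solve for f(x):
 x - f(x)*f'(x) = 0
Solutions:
 f(x) = -sqrt(C1 + x^2)
 f(x) = sqrt(C1 + x^2)


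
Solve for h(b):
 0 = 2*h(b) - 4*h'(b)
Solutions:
 h(b) = C1*exp(b/2)


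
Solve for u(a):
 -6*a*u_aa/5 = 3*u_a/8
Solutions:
 u(a) = C1 + C2*a^(11/16)


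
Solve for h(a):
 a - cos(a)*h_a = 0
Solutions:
 h(a) = C1 + Integral(a/cos(a), a)


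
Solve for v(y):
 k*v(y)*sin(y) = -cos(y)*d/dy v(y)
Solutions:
 v(y) = C1*exp(k*log(cos(y)))


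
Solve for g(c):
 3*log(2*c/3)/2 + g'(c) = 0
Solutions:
 g(c) = C1 - 3*c*log(c)/2 - 3*c*log(2)/2 + 3*c/2 + 3*c*log(3)/2


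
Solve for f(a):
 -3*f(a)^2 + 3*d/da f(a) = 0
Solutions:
 f(a) = -1/(C1 + a)


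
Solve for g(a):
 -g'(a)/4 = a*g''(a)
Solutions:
 g(a) = C1 + C2*a^(3/4)


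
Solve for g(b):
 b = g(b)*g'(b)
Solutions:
 g(b) = -sqrt(C1 + b^2)
 g(b) = sqrt(C1 + b^2)


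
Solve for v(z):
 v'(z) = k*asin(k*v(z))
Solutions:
 Integral(1/asin(_y*k), (_y, v(z))) = C1 + k*z


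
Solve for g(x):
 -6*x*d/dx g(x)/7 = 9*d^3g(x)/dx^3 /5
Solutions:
 g(x) = C1 + Integral(C2*airyai(-10^(1/3)*21^(2/3)*x/21) + C3*airybi(-10^(1/3)*21^(2/3)*x/21), x)


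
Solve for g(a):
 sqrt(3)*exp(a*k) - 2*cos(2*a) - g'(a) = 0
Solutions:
 g(a) = C1 - sin(2*a) + sqrt(3)*exp(a*k)/k


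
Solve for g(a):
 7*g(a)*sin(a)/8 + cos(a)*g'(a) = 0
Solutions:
 g(a) = C1*cos(a)^(7/8)


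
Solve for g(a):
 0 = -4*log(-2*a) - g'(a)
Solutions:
 g(a) = C1 - 4*a*log(-a) + 4*a*(1 - log(2))


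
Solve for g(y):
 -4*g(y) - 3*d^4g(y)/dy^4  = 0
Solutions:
 g(y) = (C1*sin(3^(3/4)*y/3) + C2*cos(3^(3/4)*y/3))*exp(-3^(3/4)*y/3) + (C3*sin(3^(3/4)*y/3) + C4*cos(3^(3/4)*y/3))*exp(3^(3/4)*y/3)


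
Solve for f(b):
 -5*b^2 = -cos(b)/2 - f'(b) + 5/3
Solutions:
 f(b) = C1 + 5*b^3/3 + 5*b/3 - sin(b)/2


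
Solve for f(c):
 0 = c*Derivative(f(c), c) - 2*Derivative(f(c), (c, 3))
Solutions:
 f(c) = C1 + Integral(C2*airyai(2^(2/3)*c/2) + C3*airybi(2^(2/3)*c/2), c)


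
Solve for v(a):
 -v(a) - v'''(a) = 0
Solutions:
 v(a) = C3*exp(-a) + (C1*sin(sqrt(3)*a/2) + C2*cos(sqrt(3)*a/2))*exp(a/2)


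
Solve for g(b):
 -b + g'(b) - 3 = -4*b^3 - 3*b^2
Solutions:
 g(b) = C1 - b^4 - b^3 + b^2/2 + 3*b


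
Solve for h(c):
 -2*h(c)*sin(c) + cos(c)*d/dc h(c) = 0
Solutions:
 h(c) = C1/cos(c)^2


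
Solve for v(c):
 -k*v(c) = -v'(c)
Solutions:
 v(c) = C1*exp(c*k)


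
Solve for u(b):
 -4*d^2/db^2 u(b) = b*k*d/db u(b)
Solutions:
 u(b) = Piecewise((-sqrt(2)*sqrt(pi)*C1*erf(sqrt(2)*b*sqrt(k)/4)/sqrt(k) - C2, (k > 0) | (k < 0)), (-C1*b - C2, True))


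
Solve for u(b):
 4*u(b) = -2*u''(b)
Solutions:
 u(b) = C1*sin(sqrt(2)*b) + C2*cos(sqrt(2)*b)


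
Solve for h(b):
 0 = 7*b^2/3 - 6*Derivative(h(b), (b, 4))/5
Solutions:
 h(b) = C1 + C2*b + C3*b^2 + C4*b^3 + 7*b^6/1296


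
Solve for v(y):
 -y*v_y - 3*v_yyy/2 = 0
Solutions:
 v(y) = C1 + Integral(C2*airyai(-2^(1/3)*3^(2/3)*y/3) + C3*airybi(-2^(1/3)*3^(2/3)*y/3), y)


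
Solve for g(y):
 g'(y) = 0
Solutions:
 g(y) = C1


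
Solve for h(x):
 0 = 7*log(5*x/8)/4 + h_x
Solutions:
 h(x) = C1 - 7*x*log(x)/4 - 7*x*log(5)/4 + 7*x/4 + 21*x*log(2)/4


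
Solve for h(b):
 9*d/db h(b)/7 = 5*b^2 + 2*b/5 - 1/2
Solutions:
 h(b) = C1 + 35*b^3/27 + 7*b^2/45 - 7*b/18


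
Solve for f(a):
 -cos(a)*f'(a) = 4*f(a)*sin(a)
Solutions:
 f(a) = C1*cos(a)^4


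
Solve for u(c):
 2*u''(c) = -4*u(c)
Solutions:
 u(c) = C1*sin(sqrt(2)*c) + C2*cos(sqrt(2)*c)


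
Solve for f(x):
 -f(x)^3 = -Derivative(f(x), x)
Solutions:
 f(x) = -sqrt(2)*sqrt(-1/(C1 + x))/2
 f(x) = sqrt(2)*sqrt(-1/(C1 + x))/2


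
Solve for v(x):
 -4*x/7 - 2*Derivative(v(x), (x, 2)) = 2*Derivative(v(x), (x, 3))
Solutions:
 v(x) = C1 + C2*x + C3*exp(-x) - x^3/21 + x^2/7


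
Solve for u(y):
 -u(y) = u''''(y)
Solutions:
 u(y) = (C1*sin(sqrt(2)*y/2) + C2*cos(sqrt(2)*y/2))*exp(-sqrt(2)*y/2) + (C3*sin(sqrt(2)*y/2) + C4*cos(sqrt(2)*y/2))*exp(sqrt(2)*y/2)


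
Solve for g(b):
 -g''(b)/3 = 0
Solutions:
 g(b) = C1 + C2*b


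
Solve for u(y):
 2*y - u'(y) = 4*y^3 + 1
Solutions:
 u(y) = C1 - y^4 + y^2 - y


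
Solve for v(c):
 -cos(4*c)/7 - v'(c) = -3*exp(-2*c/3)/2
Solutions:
 v(c) = C1 - sin(4*c)/28 - 9*exp(-2*c/3)/4


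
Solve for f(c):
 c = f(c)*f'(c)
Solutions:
 f(c) = -sqrt(C1 + c^2)
 f(c) = sqrt(C1 + c^2)


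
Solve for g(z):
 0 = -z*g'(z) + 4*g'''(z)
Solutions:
 g(z) = C1 + Integral(C2*airyai(2^(1/3)*z/2) + C3*airybi(2^(1/3)*z/2), z)


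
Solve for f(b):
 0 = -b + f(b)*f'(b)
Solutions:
 f(b) = -sqrt(C1 + b^2)
 f(b) = sqrt(C1 + b^2)


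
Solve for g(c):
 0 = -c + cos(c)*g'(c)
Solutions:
 g(c) = C1 + Integral(c/cos(c), c)


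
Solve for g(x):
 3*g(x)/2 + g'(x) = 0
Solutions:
 g(x) = C1*exp(-3*x/2)


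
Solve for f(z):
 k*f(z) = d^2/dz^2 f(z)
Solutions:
 f(z) = C1*exp(-sqrt(k)*z) + C2*exp(sqrt(k)*z)


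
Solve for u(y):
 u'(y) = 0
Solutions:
 u(y) = C1


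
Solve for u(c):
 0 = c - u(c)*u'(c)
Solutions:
 u(c) = -sqrt(C1 + c^2)
 u(c) = sqrt(C1 + c^2)


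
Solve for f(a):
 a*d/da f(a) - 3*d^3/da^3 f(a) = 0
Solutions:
 f(a) = C1 + Integral(C2*airyai(3^(2/3)*a/3) + C3*airybi(3^(2/3)*a/3), a)


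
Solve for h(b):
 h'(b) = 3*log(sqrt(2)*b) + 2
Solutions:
 h(b) = C1 + 3*b*log(b) - b + 3*b*log(2)/2


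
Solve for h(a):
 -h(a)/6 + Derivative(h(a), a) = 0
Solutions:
 h(a) = C1*exp(a/6)


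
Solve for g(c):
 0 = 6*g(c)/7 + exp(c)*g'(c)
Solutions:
 g(c) = C1*exp(6*exp(-c)/7)


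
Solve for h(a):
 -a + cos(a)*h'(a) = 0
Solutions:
 h(a) = C1 + Integral(a/cos(a), a)


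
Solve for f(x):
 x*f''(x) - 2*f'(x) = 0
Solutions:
 f(x) = C1 + C2*x^3


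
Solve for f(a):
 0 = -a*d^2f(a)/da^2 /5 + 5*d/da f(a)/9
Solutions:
 f(a) = C1 + C2*a^(34/9)


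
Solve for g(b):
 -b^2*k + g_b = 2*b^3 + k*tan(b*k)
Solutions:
 g(b) = C1 + b^4/2 + b^3*k/3 + k*Piecewise((-log(cos(b*k))/k, Ne(k, 0)), (0, True))


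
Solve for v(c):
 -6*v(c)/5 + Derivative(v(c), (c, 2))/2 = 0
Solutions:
 v(c) = C1*exp(-2*sqrt(15)*c/5) + C2*exp(2*sqrt(15)*c/5)


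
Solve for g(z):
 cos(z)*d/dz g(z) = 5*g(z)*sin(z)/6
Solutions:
 g(z) = C1/cos(z)^(5/6)


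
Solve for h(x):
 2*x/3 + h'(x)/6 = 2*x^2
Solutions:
 h(x) = C1 + 4*x^3 - 2*x^2


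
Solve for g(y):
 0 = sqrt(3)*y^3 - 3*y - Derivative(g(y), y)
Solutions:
 g(y) = C1 + sqrt(3)*y^4/4 - 3*y^2/2


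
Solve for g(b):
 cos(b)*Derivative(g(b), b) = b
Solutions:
 g(b) = C1 + Integral(b/cos(b), b)


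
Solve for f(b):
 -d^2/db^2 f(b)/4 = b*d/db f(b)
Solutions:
 f(b) = C1 + C2*erf(sqrt(2)*b)


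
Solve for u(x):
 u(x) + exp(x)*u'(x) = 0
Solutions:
 u(x) = C1*exp(exp(-x))


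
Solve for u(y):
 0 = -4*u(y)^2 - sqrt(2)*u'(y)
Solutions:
 u(y) = 1/(C1 + 2*sqrt(2)*y)


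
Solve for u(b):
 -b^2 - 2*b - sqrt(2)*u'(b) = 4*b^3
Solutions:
 u(b) = C1 - sqrt(2)*b^4/2 - sqrt(2)*b^3/6 - sqrt(2)*b^2/2


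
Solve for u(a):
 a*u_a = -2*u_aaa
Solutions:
 u(a) = C1 + Integral(C2*airyai(-2^(2/3)*a/2) + C3*airybi(-2^(2/3)*a/2), a)


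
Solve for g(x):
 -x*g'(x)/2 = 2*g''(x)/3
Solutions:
 g(x) = C1 + C2*erf(sqrt(6)*x/4)


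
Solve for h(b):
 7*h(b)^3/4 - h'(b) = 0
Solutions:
 h(b) = -sqrt(2)*sqrt(-1/(C1 + 7*b))
 h(b) = sqrt(2)*sqrt(-1/(C1 + 7*b))


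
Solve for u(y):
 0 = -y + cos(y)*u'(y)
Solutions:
 u(y) = C1 + Integral(y/cos(y), y)


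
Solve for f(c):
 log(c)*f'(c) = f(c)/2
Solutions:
 f(c) = C1*exp(li(c)/2)


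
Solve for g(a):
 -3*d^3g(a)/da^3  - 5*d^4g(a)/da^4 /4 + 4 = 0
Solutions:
 g(a) = C1 + C2*a + C3*a^2 + C4*exp(-12*a/5) + 2*a^3/9


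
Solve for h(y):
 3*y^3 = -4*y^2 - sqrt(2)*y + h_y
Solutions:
 h(y) = C1 + 3*y^4/4 + 4*y^3/3 + sqrt(2)*y^2/2


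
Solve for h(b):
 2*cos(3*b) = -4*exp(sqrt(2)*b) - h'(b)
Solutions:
 h(b) = C1 - 2*sqrt(2)*exp(sqrt(2)*b) - 2*sin(3*b)/3


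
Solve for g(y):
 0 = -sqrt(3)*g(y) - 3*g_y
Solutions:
 g(y) = C1*exp(-sqrt(3)*y/3)


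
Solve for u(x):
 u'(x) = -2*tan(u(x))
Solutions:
 u(x) = pi - asin(C1*exp(-2*x))
 u(x) = asin(C1*exp(-2*x))


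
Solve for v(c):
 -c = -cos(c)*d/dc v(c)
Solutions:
 v(c) = C1 + Integral(c/cos(c), c)


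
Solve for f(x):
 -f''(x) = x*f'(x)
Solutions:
 f(x) = C1 + C2*erf(sqrt(2)*x/2)


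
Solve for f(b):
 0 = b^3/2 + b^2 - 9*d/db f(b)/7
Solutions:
 f(b) = C1 + 7*b^4/72 + 7*b^3/27


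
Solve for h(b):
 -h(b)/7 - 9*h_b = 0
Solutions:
 h(b) = C1*exp(-b/63)


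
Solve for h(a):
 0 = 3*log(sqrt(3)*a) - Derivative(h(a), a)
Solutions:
 h(a) = C1 + 3*a*log(a) - 3*a + 3*a*log(3)/2


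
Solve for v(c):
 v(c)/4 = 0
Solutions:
 v(c) = 0


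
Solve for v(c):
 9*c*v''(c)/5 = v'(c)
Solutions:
 v(c) = C1 + C2*c^(14/9)


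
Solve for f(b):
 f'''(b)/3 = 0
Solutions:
 f(b) = C1 + C2*b + C3*b^2


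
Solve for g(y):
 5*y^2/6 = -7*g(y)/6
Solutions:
 g(y) = -5*y^2/7


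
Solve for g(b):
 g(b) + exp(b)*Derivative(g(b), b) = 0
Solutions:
 g(b) = C1*exp(exp(-b))


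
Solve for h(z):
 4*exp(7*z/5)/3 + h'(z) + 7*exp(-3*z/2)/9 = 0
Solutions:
 h(z) = C1 - 20*exp(7*z/5)/21 + 14*exp(-3*z/2)/27


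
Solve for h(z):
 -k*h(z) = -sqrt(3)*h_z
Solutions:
 h(z) = C1*exp(sqrt(3)*k*z/3)


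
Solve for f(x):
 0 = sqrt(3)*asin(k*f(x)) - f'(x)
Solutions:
 Integral(1/asin(_y*k), (_y, f(x))) = C1 + sqrt(3)*x


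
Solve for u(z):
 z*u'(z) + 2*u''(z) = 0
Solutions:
 u(z) = C1 + C2*erf(z/2)


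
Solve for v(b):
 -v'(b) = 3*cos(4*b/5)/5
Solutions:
 v(b) = C1 - 3*sin(4*b/5)/4


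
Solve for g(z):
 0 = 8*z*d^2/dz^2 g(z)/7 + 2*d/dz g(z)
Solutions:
 g(z) = C1 + C2/z^(3/4)


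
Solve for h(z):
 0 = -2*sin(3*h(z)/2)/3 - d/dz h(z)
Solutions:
 h(z) = -2*acos((-C1 - exp(2*z))/(C1 - exp(2*z)))/3 + 4*pi/3
 h(z) = 2*acos((-C1 - exp(2*z))/(C1 - exp(2*z)))/3


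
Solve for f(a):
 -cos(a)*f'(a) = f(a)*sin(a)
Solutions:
 f(a) = C1*cos(a)


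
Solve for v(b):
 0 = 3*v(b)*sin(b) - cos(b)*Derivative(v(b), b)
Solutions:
 v(b) = C1/cos(b)^3


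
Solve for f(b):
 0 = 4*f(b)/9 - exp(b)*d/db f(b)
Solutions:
 f(b) = C1*exp(-4*exp(-b)/9)


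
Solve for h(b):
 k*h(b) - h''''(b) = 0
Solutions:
 h(b) = C1*exp(-b*k^(1/4)) + C2*exp(b*k^(1/4)) + C3*exp(-I*b*k^(1/4)) + C4*exp(I*b*k^(1/4))


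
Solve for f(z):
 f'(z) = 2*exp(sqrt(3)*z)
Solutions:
 f(z) = C1 + 2*sqrt(3)*exp(sqrt(3)*z)/3


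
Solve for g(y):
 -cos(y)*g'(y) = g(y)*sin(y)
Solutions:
 g(y) = C1*cos(y)


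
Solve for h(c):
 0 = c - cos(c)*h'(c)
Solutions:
 h(c) = C1 + Integral(c/cos(c), c)


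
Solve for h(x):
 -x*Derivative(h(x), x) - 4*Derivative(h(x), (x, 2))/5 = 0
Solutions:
 h(x) = C1 + C2*erf(sqrt(10)*x/4)


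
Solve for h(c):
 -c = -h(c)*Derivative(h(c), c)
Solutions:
 h(c) = -sqrt(C1 + c^2)
 h(c) = sqrt(C1 + c^2)


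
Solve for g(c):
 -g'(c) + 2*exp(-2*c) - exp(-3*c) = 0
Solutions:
 g(c) = C1 - exp(-2*c) + exp(-3*c)/3


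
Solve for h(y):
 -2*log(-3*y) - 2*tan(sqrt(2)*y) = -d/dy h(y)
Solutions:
 h(y) = C1 + 2*y*log(-y) - 2*y + 2*y*log(3) - sqrt(2)*log(cos(sqrt(2)*y))


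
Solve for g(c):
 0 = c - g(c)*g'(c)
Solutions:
 g(c) = -sqrt(C1 + c^2)
 g(c) = sqrt(C1 + c^2)


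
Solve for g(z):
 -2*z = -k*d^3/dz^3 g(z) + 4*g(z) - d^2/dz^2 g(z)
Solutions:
 g(z) = C1*exp(-z*((sqrt(((-54 + k^(-2))^2 - 1/k^4)/k^2) - 54/k + k^(-3))^(1/3) + 1/k + 1/(k^2*(sqrt(((-54 + k^(-2))^2 - 1/k^4)/k^2) - 54/k + k^(-3))^(1/3)))/3) + C2*exp(z*((sqrt(((-54 + k^(-2))^2 - 1/k^4)/k^2) - 54/k + k^(-3))^(1/3) - sqrt(3)*I*(sqrt(((-54 + k^(-2))^2 - 1/k^4)/k^2) - 54/k + k^(-3))^(1/3) - 2/k - 4/(k^2*(-1 + sqrt(3)*I)*(sqrt(((-54 + k^(-2))^2 - 1/k^4)/k^2) - 54/k + k^(-3))^(1/3)))/6) + C3*exp(z*((sqrt(((-54 + k^(-2))^2 - 1/k^4)/k^2) - 54/k + k^(-3))^(1/3) + sqrt(3)*I*(sqrt(((-54 + k^(-2))^2 - 1/k^4)/k^2) - 54/k + k^(-3))^(1/3) - 2/k + 4/(k^2*(1 + sqrt(3)*I)*(sqrt(((-54 + k^(-2))^2 - 1/k^4)/k^2) - 54/k + k^(-3))^(1/3)))/6) - z/2


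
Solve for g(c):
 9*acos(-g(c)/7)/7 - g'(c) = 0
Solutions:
 Integral(1/acos(-_y/7), (_y, g(c))) = C1 + 9*c/7


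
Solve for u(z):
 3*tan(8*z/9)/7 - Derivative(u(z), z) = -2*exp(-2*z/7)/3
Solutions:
 u(z) = C1 + 27*log(tan(8*z/9)^2 + 1)/112 - 7*exp(-2*z/7)/3


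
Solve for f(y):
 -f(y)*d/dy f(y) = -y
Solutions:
 f(y) = -sqrt(C1 + y^2)
 f(y) = sqrt(C1 + y^2)


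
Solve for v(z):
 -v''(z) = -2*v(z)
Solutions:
 v(z) = C1*exp(-sqrt(2)*z) + C2*exp(sqrt(2)*z)


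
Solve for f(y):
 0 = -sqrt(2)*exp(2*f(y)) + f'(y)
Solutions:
 f(y) = log(-sqrt(-1/(C1 + sqrt(2)*y))) - log(2)/2
 f(y) = log(-1/(C1 + sqrt(2)*y))/2 - log(2)/2


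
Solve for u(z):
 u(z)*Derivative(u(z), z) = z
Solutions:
 u(z) = -sqrt(C1 + z^2)
 u(z) = sqrt(C1 + z^2)


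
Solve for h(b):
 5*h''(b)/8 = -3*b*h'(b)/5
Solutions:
 h(b) = C1 + C2*erf(2*sqrt(3)*b/5)


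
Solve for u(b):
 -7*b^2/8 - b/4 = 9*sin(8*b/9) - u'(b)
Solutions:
 u(b) = C1 + 7*b^3/24 + b^2/8 - 81*cos(8*b/9)/8


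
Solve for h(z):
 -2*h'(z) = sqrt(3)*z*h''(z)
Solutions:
 h(z) = C1 + C2*z^(1 - 2*sqrt(3)/3)


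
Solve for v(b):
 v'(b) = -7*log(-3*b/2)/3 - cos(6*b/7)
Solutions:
 v(b) = C1 - 7*b*log(-b)/3 - 7*b*log(3)/3 + 7*b*log(2)/3 + 7*b/3 - 7*sin(6*b/7)/6


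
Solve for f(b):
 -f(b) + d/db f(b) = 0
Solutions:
 f(b) = C1*exp(b)


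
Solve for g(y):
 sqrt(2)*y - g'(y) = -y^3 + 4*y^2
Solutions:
 g(y) = C1 + y^4/4 - 4*y^3/3 + sqrt(2)*y^2/2


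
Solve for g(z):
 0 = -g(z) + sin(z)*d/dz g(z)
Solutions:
 g(z) = C1*sqrt(cos(z) - 1)/sqrt(cos(z) + 1)


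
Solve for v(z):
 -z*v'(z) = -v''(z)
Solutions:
 v(z) = C1 + C2*erfi(sqrt(2)*z/2)


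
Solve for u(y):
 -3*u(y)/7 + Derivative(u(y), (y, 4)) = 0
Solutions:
 u(y) = C1*exp(-3^(1/4)*7^(3/4)*y/7) + C2*exp(3^(1/4)*7^(3/4)*y/7) + C3*sin(3^(1/4)*7^(3/4)*y/7) + C4*cos(3^(1/4)*7^(3/4)*y/7)


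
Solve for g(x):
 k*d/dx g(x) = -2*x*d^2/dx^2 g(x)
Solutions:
 g(x) = C1 + x^(1 - re(k)/2)*(C2*sin(log(x)*Abs(im(k))/2) + C3*cos(log(x)*im(k)/2))


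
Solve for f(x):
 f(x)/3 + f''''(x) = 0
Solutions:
 f(x) = (C1*sin(sqrt(2)*3^(3/4)*x/6) + C2*cos(sqrt(2)*3^(3/4)*x/6))*exp(-sqrt(2)*3^(3/4)*x/6) + (C3*sin(sqrt(2)*3^(3/4)*x/6) + C4*cos(sqrt(2)*3^(3/4)*x/6))*exp(sqrt(2)*3^(3/4)*x/6)


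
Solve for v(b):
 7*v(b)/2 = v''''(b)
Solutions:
 v(b) = C1*exp(-2^(3/4)*7^(1/4)*b/2) + C2*exp(2^(3/4)*7^(1/4)*b/2) + C3*sin(2^(3/4)*7^(1/4)*b/2) + C4*cos(2^(3/4)*7^(1/4)*b/2)


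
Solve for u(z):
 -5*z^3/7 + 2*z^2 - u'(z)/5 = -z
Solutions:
 u(z) = C1 - 25*z^4/28 + 10*z^3/3 + 5*z^2/2


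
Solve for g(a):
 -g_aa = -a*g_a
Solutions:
 g(a) = C1 + C2*erfi(sqrt(2)*a/2)


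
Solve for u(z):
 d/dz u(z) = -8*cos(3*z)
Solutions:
 u(z) = C1 - 8*sin(3*z)/3


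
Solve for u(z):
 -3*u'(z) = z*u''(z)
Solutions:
 u(z) = C1 + C2/z^2


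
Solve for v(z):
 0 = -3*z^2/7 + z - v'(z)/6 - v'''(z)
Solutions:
 v(z) = C1 + C2*sin(sqrt(6)*z/6) + C3*cos(sqrt(6)*z/6) - 6*z^3/7 + 3*z^2 + 216*z/7


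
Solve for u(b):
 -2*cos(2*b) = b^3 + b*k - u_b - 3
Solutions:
 u(b) = C1 + b^4/4 + b^2*k/2 - 3*b + sin(2*b)


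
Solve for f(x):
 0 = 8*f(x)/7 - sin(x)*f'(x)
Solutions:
 f(x) = C1*(cos(x) - 1)^(4/7)/(cos(x) + 1)^(4/7)


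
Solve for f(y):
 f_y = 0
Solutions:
 f(y) = C1


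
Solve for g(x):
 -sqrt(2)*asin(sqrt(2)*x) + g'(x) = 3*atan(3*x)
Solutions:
 g(x) = C1 + 3*x*atan(3*x) + sqrt(2)*(x*asin(sqrt(2)*x) + sqrt(2)*sqrt(1 - 2*x^2)/2) - log(9*x^2 + 1)/2


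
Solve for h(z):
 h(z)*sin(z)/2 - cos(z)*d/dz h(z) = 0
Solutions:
 h(z) = C1/sqrt(cos(z))


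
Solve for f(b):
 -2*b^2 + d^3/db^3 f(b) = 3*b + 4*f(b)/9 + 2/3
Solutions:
 f(b) = C3*exp(2^(2/3)*3^(1/3)*b/3) - 9*b^2/2 - 27*b/4 + (C1*sin(2^(2/3)*3^(5/6)*b/6) + C2*cos(2^(2/3)*3^(5/6)*b/6))*exp(-2^(2/3)*3^(1/3)*b/6) - 3/2


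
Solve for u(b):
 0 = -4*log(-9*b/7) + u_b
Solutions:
 u(b) = C1 + 4*b*log(-b) + 4*b*(-log(7) - 1 + 2*log(3))


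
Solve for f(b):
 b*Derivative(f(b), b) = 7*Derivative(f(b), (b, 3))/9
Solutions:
 f(b) = C1 + Integral(C2*airyai(21^(2/3)*b/7) + C3*airybi(21^(2/3)*b/7), b)


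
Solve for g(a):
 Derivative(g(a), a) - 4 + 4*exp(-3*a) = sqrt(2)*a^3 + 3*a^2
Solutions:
 g(a) = C1 + sqrt(2)*a^4/4 + a^3 + 4*a + 4*exp(-3*a)/3


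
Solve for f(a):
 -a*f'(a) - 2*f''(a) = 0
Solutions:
 f(a) = C1 + C2*erf(a/2)


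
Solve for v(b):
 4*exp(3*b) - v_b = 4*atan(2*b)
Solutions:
 v(b) = C1 - 4*b*atan(2*b) + 4*exp(3*b)/3 + log(4*b^2 + 1)


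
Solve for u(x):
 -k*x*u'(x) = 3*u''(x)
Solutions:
 u(x) = Piecewise((-sqrt(6)*sqrt(pi)*C1*erf(sqrt(6)*sqrt(k)*x/6)/(2*sqrt(k)) - C2, (k > 0) | (k < 0)), (-C1*x - C2, True))


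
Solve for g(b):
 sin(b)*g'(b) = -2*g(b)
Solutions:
 g(b) = C1*(cos(b) + 1)/(cos(b) - 1)


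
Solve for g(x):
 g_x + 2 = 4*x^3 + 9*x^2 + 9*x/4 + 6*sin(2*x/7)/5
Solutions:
 g(x) = C1 + x^4 + 3*x^3 + 9*x^2/8 - 2*x - 21*cos(2*x/7)/5


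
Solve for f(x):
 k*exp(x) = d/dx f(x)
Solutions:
 f(x) = C1 + k*exp(x)


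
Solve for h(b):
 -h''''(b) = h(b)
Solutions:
 h(b) = (C1*sin(sqrt(2)*b/2) + C2*cos(sqrt(2)*b/2))*exp(-sqrt(2)*b/2) + (C3*sin(sqrt(2)*b/2) + C4*cos(sqrt(2)*b/2))*exp(sqrt(2)*b/2)


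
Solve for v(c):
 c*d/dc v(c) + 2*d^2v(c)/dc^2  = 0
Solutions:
 v(c) = C1 + C2*erf(c/2)


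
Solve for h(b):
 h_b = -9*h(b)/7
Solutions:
 h(b) = C1*exp(-9*b/7)


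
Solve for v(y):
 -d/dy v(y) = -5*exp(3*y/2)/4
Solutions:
 v(y) = C1 + 5*exp(3*y/2)/6


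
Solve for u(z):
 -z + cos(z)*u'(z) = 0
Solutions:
 u(z) = C1 + Integral(z/cos(z), z)


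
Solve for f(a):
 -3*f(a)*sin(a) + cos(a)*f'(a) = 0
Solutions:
 f(a) = C1/cos(a)^3


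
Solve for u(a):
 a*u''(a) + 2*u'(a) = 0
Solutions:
 u(a) = C1 + C2/a


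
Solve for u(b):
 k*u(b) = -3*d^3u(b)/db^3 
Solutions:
 u(b) = C1*exp(3^(2/3)*b*(-k)^(1/3)/3) + C2*exp(b*(-k)^(1/3)*(-3^(2/3) + 3*3^(1/6)*I)/6) + C3*exp(-b*(-k)^(1/3)*(3^(2/3) + 3*3^(1/6)*I)/6)


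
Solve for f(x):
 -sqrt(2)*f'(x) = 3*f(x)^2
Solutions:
 f(x) = 2/(C1 + 3*sqrt(2)*x)


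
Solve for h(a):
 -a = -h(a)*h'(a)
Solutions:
 h(a) = -sqrt(C1 + a^2)
 h(a) = sqrt(C1 + a^2)


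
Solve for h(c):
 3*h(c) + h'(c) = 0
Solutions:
 h(c) = C1*exp(-3*c)


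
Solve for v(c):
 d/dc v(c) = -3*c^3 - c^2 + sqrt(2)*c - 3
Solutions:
 v(c) = C1 - 3*c^4/4 - c^3/3 + sqrt(2)*c^2/2 - 3*c


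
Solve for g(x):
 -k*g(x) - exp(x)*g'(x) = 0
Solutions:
 g(x) = C1*exp(k*exp(-x))


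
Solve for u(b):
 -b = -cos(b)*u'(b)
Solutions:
 u(b) = C1 + Integral(b/cos(b), b)


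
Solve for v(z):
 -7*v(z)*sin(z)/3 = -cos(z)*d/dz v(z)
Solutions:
 v(z) = C1/cos(z)^(7/3)


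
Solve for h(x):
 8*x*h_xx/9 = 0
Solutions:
 h(x) = C1 + C2*x


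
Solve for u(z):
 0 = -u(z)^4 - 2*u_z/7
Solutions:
 u(z) = 2^(1/3)*(1/(C1 + 21*z))^(1/3)
 u(z) = 2^(1/3)*(-3^(2/3) - 3*3^(1/6)*I)*(1/(C1 + 7*z))^(1/3)/6
 u(z) = 2^(1/3)*(-3^(2/3) + 3*3^(1/6)*I)*(1/(C1 + 7*z))^(1/3)/6


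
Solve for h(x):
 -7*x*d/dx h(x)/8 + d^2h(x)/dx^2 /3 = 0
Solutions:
 h(x) = C1 + C2*erfi(sqrt(21)*x/4)


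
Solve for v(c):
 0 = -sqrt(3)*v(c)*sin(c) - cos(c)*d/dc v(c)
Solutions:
 v(c) = C1*cos(c)^(sqrt(3))


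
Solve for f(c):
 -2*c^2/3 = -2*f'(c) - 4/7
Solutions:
 f(c) = C1 + c^3/9 - 2*c/7


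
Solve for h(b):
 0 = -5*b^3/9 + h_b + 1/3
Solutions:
 h(b) = C1 + 5*b^4/36 - b/3


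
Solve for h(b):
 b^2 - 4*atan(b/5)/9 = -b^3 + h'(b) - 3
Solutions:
 h(b) = C1 + b^4/4 + b^3/3 - 4*b*atan(b/5)/9 + 3*b + 10*log(b^2 + 25)/9


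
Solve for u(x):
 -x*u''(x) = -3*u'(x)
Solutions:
 u(x) = C1 + C2*x^4


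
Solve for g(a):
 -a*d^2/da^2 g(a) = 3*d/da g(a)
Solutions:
 g(a) = C1 + C2/a^2


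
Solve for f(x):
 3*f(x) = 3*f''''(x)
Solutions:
 f(x) = C1*exp(-x) + C2*exp(x) + C3*sin(x) + C4*cos(x)


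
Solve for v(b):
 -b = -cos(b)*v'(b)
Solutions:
 v(b) = C1 + Integral(b/cos(b), b)


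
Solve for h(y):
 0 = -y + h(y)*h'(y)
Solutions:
 h(y) = -sqrt(C1 + y^2)
 h(y) = sqrt(C1 + y^2)


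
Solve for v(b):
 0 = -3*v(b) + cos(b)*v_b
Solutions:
 v(b) = C1*(sin(b) + 1)^(3/2)/(sin(b) - 1)^(3/2)


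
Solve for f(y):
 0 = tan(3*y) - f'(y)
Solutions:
 f(y) = C1 - log(cos(3*y))/3


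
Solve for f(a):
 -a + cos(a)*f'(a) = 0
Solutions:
 f(a) = C1 + Integral(a/cos(a), a)


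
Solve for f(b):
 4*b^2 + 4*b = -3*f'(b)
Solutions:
 f(b) = C1 - 4*b^3/9 - 2*b^2/3


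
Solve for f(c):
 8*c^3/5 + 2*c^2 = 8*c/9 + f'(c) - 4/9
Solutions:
 f(c) = C1 + 2*c^4/5 + 2*c^3/3 - 4*c^2/9 + 4*c/9


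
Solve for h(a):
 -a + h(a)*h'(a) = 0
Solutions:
 h(a) = -sqrt(C1 + a^2)
 h(a) = sqrt(C1 + a^2)


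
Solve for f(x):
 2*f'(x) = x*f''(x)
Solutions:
 f(x) = C1 + C2*x^3


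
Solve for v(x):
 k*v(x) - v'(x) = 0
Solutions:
 v(x) = C1*exp(k*x)


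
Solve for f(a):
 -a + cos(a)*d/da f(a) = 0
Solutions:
 f(a) = C1 + Integral(a/cos(a), a)


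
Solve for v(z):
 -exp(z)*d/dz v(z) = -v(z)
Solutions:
 v(z) = C1*exp(-exp(-z))


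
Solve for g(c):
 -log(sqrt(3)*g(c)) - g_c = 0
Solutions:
 2*Integral(1/(2*log(_y) + log(3)), (_y, g(c))) = C1 - c


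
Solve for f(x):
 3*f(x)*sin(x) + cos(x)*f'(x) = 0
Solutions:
 f(x) = C1*cos(x)^3


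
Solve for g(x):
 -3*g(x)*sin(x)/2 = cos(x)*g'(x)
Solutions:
 g(x) = C1*cos(x)^(3/2)


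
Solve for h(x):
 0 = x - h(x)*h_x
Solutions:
 h(x) = -sqrt(C1 + x^2)
 h(x) = sqrt(C1 + x^2)


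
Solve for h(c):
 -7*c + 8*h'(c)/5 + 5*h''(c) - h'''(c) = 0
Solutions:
 h(c) = C1 + C2*exp(c*(25 - sqrt(785))/10) + C3*exp(c*(25 + sqrt(785))/10) + 35*c^2/16 - 875*c/64


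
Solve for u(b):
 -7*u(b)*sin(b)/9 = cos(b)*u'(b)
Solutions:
 u(b) = C1*cos(b)^(7/9)


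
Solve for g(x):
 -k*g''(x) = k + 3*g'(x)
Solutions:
 g(x) = C1 + C2*exp(-3*x/k) - k*x/3


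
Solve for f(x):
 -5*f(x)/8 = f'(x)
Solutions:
 f(x) = C1*exp(-5*x/8)


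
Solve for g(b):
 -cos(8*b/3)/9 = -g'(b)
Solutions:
 g(b) = C1 + sin(8*b/3)/24


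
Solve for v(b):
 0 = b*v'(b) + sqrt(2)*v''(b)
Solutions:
 v(b) = C1 + C2*erf(2^(1/4)*b/2)


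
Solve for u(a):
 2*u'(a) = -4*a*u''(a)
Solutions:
 u(a) = C1 + C2*sqrt(a)


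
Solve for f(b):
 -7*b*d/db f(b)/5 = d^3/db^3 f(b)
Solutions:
 f(b) = C1 + Integral(C2*airyai(-5^(2/3)*7^(1/3)*b/5) + C3*airybi(-5^(2/3)*7^(1/3)*b/5), b)


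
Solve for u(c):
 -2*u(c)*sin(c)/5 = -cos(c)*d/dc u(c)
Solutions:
 u(c) = C1/cos(c)^(2/5)


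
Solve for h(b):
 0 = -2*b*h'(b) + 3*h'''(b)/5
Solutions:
 h(b) = C1 + Integral(C2*airyai(10^(1/3)*3^(2/3)*b/3) + C3*airybi(10^(1/3)*3^(2/3)*b/3), b)


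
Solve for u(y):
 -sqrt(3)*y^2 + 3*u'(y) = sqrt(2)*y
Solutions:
 u(y) = C1 + sqrt(3)*y^3/9 + sqrt(2)*y^2/6


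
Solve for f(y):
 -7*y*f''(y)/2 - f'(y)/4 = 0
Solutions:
 f(y) = C1 + C2*y^(13/14)


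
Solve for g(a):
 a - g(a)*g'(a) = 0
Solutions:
 g(a) = -sqrt(C1 + a^2)
 g(a) = sqrt(C1 + a^2)


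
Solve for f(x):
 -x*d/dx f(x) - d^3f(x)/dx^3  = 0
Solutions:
 f(x) = C1 + Integral(C2*airyai(-x) + C3*airybi(-x), x)


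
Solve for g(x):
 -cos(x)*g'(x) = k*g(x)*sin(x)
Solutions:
 g(x) = C1*exp(k*log(cos(x)))


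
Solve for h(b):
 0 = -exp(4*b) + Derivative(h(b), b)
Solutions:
 h(b) = C1 + exp(4*b)/4


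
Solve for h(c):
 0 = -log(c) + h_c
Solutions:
 h(c) = C1 + c*log(c) - c


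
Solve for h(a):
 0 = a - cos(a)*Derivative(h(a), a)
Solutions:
 h(a) = C1 + Integral(a/cos(a), a)


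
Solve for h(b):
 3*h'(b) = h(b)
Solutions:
 h(b) = C1*exp(b/3)


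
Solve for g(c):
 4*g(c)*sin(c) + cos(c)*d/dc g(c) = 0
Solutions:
 g(c) = C1*cos(c)^4


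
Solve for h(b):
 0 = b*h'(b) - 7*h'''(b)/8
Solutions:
 h(b) = C1 + Integral(C2*airyai(2*7^(2/3)*b/7) + C3*airybi(2*7^(2/3)*b/7), b)


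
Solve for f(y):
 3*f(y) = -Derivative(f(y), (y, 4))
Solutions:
 f(y) = (C1*sin(sqrt(2)*3^(1/4)*y/2) + C2*cos(sqrt(2)*3^(1/4)*y/2))*exp(-sqrt(2)*3^(1/4)*y/2) + (C3*sin(sqrt(2)*3^(1/4)*y/2) + C4*cos(sqrt(2)*3^(1/4)*y/2))*exp(sqrt(2)*3^(1/4)*y/2)


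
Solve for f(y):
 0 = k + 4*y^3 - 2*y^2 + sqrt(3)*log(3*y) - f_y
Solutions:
 f(y) = C1 + k*y + y^4 - 2*y^3/3 + sqrt(3)*y*log(y) - sqrt(3)*y + sqrt(3)*y*log(3)


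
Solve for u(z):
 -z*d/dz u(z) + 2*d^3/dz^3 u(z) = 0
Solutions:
 u(z) = C1 + Integral(C2*airyai(2^(2/3)*z/2) + C3*airybi(2^(2/3)*z/2), z)


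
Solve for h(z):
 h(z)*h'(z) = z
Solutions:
 h(z) = -sqrt(C1 + z^2)
 h(z) = sqrt(C1 + z^2)


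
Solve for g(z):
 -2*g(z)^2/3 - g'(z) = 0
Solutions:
 g(z) = 3/(C1 + 2*z)


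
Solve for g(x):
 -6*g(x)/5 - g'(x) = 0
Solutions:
 g(x) = C1*exp(-6*x/5)


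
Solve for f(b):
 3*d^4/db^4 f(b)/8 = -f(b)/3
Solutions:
 f(b) = (C1*sin(2^(1/4)*sqrt(3)*b/3) + C2*cos(2^(1/4)*sqrt(3)*b/3))*exp(-2^(1/4)*sqrt(3)*b/3) + (C3*sin(2^(1/4)*sqrt(3)*b/3) + C4*cos(2^(1/4)*sqrt(3)*b/3))*exp(2^(1/4)*sqrt(3)*b/3)


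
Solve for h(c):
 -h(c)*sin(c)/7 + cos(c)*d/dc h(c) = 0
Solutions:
 h(c) = C1/cos(c)^(1/7)


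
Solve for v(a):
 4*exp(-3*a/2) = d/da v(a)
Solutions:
 v(a) = C1 - 8*exp(-3*a/2)/3


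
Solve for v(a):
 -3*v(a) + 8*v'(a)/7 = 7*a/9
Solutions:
 v(a) = C1*exp(21*a/8) - 7*a/27 - 8/81


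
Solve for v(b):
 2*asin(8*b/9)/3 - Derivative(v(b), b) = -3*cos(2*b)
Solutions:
 v(b) = C1 + 2*b*asin(8*b/9)/3 + sqrt(81 - 64*b^2)/12 + 3*sin(2*b)/2


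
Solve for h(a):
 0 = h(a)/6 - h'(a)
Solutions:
 h(a) = C1*exp(a/6)


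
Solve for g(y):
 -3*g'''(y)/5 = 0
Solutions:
 g(y) = C1 + C2*y + C3*y^2


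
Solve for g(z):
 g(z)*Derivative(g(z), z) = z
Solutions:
 g(z) = -sqrt(C1 + z^2)
 g(z) = sqrt(C1 + z^2)


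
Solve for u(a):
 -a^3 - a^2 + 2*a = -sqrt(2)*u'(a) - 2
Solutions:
 u(a) = C1 + sqrt(2)*a^4/8 + sqrt(2)*a^3/6 - sqrt(2)*a^2/2 - sqrt(2)*a


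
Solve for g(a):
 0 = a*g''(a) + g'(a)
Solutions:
 g(a) = C1 + C2*log(a)


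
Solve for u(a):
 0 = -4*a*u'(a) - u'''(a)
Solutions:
 u(a) = C1 + Integral(C2*airyai(-2^(2/3)*a) + C3*airybi(-2^(2/3)*a), a)


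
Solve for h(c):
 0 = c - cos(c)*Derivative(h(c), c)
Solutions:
 h(c) = C1 + Integral(c/cos(c), c)


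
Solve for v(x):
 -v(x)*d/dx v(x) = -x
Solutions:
 v(x) = -sqrt(C1 + x^2)
 v(x) = sqrt(C1 + x^2)


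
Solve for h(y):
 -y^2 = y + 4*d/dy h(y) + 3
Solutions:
 h(y) = C1 - y^3/12 - y^2/8 - 3*y/4


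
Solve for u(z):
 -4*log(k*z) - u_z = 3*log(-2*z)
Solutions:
 u(z) = C1 + z*(-4*log(-k) - 3*log(2) + 7) - 7*z*log(-z)


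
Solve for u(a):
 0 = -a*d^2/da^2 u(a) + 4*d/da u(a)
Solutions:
 u(a) = C1 + C2*a^5


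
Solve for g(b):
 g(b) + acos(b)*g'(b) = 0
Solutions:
 g(b) = C1*exp(-Integral(1/acos(b), b))


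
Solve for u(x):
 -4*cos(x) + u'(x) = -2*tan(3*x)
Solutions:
 u(x) = C1 + 2*log(cos(3*x))/3 + 4*sin(x)


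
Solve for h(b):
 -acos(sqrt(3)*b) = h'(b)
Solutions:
 h(b) = C1 - b*acos(sqrt(3)*b) + sqrt(3)*sqrt(1 - 3*b^2)/3


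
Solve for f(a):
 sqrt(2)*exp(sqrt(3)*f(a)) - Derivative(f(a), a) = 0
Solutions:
 f(a) = sqrt(3)*(2*log(-1/(C1 + sqrt(2)*a)) - log(3))/6


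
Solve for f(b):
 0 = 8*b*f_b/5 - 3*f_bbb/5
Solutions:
 f(b) = C1 + Integral(C2*airyai(2*3^(2/3)*b/3) + C3*airybi(2*3^(2/3)*b/3), b)


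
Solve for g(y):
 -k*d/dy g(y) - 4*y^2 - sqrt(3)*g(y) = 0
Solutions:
 g(y) = C1*exp(-sqrt(3)*y/k) - 8*sqrt(3)*k^2/9 + 8*k*y/3 - 4*sqrt(3)*y^2/3


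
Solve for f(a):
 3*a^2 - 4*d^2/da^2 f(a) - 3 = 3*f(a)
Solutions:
 f(a) = C1*sin(sqrt(3)*a/2) + C2*cos(sqrt(3)*a/2) + a^2 - 11/3


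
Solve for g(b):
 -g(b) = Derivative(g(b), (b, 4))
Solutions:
 g(b) = (C1*sin(sqrt(2)*b/2) + C2*cos(sqrt(2)*b/2))*exp(-sqrt(2)*b/2) + (C3*sin(sqrt(2)*b/2) + C4*cos(sqrt(2)*b/2))*exp(sqrt(2)*b/2)


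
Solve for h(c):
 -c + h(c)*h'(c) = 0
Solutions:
 h(c) = -sqrt(C1 + c^2)
 h(c) = sqrt(C1 + c^2)


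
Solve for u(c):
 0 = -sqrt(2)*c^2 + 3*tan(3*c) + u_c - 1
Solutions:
 u(c) = C1 + sqrt(2)*c^3/3 + c + log(cos(3*c))


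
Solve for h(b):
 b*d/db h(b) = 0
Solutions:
 h(b) = C1


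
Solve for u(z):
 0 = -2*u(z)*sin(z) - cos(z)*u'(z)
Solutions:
 u(z) = C1*cos(z)^2


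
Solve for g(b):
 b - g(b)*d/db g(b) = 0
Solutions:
 g(b) = -sqrt(C1 + b^2)
 g(b) = sqrt(C1 + b^2)


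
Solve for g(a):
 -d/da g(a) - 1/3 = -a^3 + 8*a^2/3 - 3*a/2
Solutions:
 g(a) = C1 + a^4/4 - 8*a^3/9 + 3*a^2/4 - a/3


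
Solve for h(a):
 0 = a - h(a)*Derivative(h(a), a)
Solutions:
 h(a) = -sqrt(C1 + a^2)
 h(a) = sqrt(C1 + a^2)


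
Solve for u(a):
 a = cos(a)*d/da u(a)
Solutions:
 u(a) = C1 + Integral(a/cos(a), a)


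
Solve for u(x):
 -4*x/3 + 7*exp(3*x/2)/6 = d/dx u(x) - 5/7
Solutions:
 u(x) = C1 - 2*x^2/3 + 5*x/7 + 7*exp(3*x/2)/9


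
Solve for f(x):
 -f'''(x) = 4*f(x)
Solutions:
 f(x) = C3*exp(-2^(2/3)*x) + (C1*sin(2^(2/3)*sqrt(3)*x/2) + C2*cos(2^(2/3)*sqrt(3)*x/2))*exp(2^(2/3)*x/2)


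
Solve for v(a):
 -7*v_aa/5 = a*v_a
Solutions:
 v(a) = C1 + C2*erf(sqrt(70)*a/14)


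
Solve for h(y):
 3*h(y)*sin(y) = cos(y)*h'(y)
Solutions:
 h(y) = C1/cos(y)^3


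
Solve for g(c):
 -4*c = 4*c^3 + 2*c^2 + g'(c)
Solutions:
 g(c) = C1 - c^4 - 2*c^3/3 - 2*c^2


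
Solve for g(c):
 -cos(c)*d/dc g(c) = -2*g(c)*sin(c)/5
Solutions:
 g(c) = C1/cos(c)^(2/5)


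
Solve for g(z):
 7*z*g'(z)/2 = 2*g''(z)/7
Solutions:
 g(z) = C1 + C2*erfi(7*sqrt(2)*z/4)


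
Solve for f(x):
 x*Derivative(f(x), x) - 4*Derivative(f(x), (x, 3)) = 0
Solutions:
 f(x) = C1 + Integral(C2*airyai(2^(1/3)*x/2) + C3*airybi(2^(1/3)*x/2), x)


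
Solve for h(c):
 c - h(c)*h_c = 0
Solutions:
 h(c) = -sqrt(C1 + c^2)
 h(c) = sqrt(C1 + c^2)


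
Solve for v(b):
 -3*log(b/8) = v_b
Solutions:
 v(b) = C1 - 3*b*log(b) + 3*b + b*log(512)


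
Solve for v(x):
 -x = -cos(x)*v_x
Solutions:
 v(x) = C1 + Integral(x/cos(x), x)
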